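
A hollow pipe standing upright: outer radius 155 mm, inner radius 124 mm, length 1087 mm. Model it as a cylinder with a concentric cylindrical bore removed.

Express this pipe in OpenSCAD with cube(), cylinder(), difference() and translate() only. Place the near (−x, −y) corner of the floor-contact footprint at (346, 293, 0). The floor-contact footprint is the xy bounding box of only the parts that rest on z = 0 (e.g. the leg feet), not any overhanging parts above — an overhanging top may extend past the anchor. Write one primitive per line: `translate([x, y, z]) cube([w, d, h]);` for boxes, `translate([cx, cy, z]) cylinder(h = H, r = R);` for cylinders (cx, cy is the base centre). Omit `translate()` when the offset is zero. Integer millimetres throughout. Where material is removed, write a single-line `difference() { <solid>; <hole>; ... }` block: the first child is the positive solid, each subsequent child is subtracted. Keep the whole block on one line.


difference() { translate([501, 448, 0]) cylinder(h = 1087, r = 155); translate([501, 448, 0]) cylinder(h = 1087, r = 124); }


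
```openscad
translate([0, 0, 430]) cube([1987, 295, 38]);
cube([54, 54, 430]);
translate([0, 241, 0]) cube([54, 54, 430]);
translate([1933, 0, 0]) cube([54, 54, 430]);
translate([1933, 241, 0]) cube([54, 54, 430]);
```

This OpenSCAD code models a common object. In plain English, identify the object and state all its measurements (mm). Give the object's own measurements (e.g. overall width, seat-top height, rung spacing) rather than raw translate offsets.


A long wooden bench with a 1987 mm (x) × 295 mm (y) seat, 38 mm thick, its top surface 468 mm above the floor. Four 54 mm square legs at the seat corners, flush with the edges, run from z = 0 to the seat underside.


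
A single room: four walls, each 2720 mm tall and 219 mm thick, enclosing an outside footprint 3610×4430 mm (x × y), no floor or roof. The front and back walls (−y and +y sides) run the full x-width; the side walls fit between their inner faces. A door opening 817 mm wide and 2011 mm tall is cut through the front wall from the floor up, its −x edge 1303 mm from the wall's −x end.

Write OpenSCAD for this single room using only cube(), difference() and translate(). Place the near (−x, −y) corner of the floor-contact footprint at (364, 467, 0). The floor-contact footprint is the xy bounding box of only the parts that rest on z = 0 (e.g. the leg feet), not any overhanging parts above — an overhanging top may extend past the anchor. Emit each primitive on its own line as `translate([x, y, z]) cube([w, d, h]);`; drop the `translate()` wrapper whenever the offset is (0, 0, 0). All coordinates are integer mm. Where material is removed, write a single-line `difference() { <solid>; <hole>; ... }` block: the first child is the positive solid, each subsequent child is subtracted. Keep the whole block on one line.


difference() { translate([364, 467, 0]) cube([3610, 219, 2720]); translate([1667, 467, 0]) cube([817, 219, 2011]); }
translate([364, 4678, 0]) cube([3610, 219, 2720]);
translate([364, 686, 0]) cube([219, 3992, 2720]);
translate([3755, 686, 0]) cube([219, 3992, 2720]);


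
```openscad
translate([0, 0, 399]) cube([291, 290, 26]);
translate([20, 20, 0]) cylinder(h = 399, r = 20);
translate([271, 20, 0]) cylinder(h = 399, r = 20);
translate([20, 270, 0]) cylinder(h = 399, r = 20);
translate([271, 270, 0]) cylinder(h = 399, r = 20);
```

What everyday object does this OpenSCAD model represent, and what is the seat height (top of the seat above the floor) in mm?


A stool. The seat height is 425 mm.

A 291×290×26 slab at z = 399 on four corner cylinders — a stool. The seat top is 399 + 26 = 425 mm.


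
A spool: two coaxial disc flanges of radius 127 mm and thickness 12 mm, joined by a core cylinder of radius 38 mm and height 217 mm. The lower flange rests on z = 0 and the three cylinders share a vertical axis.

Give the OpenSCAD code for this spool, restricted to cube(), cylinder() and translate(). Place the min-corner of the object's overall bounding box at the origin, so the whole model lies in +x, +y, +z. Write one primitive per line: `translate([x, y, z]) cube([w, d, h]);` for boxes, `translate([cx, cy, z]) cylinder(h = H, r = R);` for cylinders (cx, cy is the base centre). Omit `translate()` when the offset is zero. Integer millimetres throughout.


translate([127, 127, 0]) cylinder(h = 12, r = 127);
translate([127, 127, 12]) cylinder(h = 217, r = 38);
translate([127, 127, 229]) cylinder(h = 12, r = 127);


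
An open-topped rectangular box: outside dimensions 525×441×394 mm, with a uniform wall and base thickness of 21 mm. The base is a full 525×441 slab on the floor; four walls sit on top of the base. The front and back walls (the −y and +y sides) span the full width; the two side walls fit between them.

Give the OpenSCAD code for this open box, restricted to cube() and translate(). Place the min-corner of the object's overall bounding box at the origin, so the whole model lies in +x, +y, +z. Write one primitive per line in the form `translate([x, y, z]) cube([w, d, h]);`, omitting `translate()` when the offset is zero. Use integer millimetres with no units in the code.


cube([525, 441, 21]);
translate([0, 0, 21]) cube([525, 21, 373]);
translate([0, 420, 21]) cube([525, 21, 373]);
translate([0, 21, 21]) cube([21, 399, 373]);
translate([504, 21, 21]) cube([21, 399, 373]);


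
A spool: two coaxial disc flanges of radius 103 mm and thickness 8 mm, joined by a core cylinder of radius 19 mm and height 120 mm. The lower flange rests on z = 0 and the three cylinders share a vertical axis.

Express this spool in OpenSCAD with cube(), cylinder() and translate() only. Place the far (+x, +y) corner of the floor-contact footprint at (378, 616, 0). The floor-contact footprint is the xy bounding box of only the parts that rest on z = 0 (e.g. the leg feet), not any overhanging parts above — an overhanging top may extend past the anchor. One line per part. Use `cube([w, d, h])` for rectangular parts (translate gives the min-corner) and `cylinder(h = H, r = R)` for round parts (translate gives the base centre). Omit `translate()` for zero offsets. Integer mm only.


translate([275, 513, 0]) cylinder(h = 8, r = 103);
translate([275, 513, 8]) cylinder(h = 120, r = 19);
translate([275, 513, 128]) cylinder(h = 8, r = 103);


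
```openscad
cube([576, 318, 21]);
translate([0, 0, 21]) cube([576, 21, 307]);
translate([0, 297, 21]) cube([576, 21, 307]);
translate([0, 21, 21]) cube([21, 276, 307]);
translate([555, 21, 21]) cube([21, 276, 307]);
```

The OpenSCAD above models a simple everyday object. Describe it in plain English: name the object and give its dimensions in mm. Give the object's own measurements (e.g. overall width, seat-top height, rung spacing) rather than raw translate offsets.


An open-topped rectangular box: outside dimensions 576×318×328 mm, with a uniform wall and base thickness of 21 mm. The base is a full 576×318 slab on the floor; four walls sit on top of the base. The front and back walls (the −y and +y sides) span the full width; the two side walls fit between them.


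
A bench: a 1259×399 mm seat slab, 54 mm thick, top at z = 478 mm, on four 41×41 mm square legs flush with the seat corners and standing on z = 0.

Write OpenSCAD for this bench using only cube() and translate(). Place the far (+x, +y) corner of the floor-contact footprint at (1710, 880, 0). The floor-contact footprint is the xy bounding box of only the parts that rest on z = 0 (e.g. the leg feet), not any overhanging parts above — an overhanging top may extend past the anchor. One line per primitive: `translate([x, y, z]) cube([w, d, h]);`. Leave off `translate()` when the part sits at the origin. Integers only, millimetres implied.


translate([451, 481, 424]) cube([1259, 399, 54]);
translate([451, 481, 0]) cube([41, 41, 424]);
translate([451, 839, 0]) cube([41, 41, 424]);
translate([1669, 481, 0]) cube([41, 41, 424]);
translate([1669, 839, 0]) cube([41, 41, 424]);


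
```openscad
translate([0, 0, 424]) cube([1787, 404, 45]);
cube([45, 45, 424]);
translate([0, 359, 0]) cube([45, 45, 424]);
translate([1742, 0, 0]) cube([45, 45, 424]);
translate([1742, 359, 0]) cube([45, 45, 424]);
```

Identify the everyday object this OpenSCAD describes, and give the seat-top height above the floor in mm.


A bench. The seat-top height is 469 mm.

A long slab on four corner posts — a bench. The slab sits at z = 424 with thickness 45, so the top is 424 + 45 = 469 mm.


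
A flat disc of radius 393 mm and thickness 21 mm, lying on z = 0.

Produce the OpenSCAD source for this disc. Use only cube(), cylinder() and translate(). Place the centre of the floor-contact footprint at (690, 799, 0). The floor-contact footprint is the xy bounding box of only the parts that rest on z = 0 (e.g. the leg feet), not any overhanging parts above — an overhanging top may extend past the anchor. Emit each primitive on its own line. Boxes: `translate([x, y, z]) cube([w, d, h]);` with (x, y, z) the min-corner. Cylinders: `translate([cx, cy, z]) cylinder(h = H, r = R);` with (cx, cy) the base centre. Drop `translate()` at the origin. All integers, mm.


translate([690, 799, 0]) cylinder(h = 21, r = 393);


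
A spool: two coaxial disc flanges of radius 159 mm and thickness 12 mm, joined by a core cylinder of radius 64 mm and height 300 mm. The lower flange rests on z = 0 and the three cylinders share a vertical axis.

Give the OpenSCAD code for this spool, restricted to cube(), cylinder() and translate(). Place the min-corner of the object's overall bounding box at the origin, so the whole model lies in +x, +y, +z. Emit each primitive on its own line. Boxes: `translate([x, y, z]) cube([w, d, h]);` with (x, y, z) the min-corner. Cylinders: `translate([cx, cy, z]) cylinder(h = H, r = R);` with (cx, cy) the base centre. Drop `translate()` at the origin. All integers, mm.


translate([159, 159, 0]) cylinder(h = 12, r = 159);
translate([159, 159, 12]) cylinder(h = 300, r = 64);
translate([159, 159, 312]) cylinder(h = 12, r = 159);


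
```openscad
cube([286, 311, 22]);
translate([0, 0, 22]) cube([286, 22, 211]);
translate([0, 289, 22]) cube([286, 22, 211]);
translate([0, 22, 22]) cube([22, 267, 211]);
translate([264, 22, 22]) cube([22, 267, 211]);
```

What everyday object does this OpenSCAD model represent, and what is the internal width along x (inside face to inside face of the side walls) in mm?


An open box. The internal width is 242 mm.

A 286×311 base slab with four walls standing on it — an open box. The base is 286 mm wide and the walls are 22 mm thick, so the internal width is 286 − 2 × 22 = 242 mm.


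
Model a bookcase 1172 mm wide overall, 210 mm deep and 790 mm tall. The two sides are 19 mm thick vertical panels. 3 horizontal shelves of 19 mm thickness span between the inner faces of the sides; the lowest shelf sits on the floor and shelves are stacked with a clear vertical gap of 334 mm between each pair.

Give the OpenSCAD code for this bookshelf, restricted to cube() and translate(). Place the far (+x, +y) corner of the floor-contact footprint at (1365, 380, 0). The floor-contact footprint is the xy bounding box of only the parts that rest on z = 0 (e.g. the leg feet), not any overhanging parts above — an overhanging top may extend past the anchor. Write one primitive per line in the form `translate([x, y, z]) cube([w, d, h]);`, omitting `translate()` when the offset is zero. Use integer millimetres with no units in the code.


translate([193, 170, 0]) cube([19, 210, 790]);
translate([1346, 170, 0]) cube([19, 210, 790]);
translate([212, 170, 0]) cube([1134, 210, 19]);
translate([212, 170, 353]) cube([1134, 210, 19]);
translate([212, 170, 706]) cube([1134, 210, 19]);


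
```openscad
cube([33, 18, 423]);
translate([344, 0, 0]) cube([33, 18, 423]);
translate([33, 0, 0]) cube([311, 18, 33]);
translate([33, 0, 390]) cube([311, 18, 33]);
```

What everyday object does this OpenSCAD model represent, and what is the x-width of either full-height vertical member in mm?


A picture frame. The border width is 33 mm.

Four thin pieces enclosing a rectangular opening — a picture frame. The two full-height stiles are 423 mm tall; the top rail sits at z = 390 and is 33 mm tall, so the border above the opening is 423 − 390 = 33 mm, matching the stile x-width.


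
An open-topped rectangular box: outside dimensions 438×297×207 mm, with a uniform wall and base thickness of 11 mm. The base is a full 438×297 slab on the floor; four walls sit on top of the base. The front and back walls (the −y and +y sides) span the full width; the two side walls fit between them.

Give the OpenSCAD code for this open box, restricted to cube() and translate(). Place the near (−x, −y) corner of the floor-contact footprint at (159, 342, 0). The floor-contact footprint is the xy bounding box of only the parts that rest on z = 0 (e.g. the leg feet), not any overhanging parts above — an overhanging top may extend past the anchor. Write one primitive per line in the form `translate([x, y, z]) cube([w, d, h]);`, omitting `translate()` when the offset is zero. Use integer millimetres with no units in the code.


translate([159, 342, 0]) cube([438, 297, 11]);
translate([159, 342, 11]) cube([438, 11, 196]);
translate([159, 628, 11]) cube([438, 11, 196]);
translate([159, 353, 11]) cube([11, 275, 196]);
translate([586, 353, 11]) cube([11, 275, 196]);


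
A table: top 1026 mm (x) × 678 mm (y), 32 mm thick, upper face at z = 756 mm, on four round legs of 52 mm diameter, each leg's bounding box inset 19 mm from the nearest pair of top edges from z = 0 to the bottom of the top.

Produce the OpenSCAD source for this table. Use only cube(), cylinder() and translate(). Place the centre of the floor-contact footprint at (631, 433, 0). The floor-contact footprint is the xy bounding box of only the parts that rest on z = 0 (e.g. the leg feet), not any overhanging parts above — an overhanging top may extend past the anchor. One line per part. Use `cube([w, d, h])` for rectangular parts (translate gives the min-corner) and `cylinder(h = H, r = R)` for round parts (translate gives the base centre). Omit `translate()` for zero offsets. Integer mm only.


// leg_h = 756 - 32 = 724
translate([118, 94, 724]) cube([1026, 678, 32]);
translate([163, 139, 0]) cylinder(h = 724, r = 26);
translate([1099, 139, 0]) cylinder(h = 724, r = 26);
translate([163, 727, 0]) cylinder(h = 724, r = 26);
translate([1099, 727, 0]) cylinder(h = 724, r = 26);


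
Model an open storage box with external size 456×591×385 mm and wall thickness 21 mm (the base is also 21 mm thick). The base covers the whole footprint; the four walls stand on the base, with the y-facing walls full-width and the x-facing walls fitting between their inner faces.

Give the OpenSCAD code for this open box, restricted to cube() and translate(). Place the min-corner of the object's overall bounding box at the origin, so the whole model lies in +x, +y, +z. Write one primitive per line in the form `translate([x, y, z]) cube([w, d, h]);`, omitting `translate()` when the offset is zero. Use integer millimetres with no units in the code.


cube([456, 591, 21]);
translate([0, 0, 21]) cube([456, 21, 364]);
translate([0, 570, 21]) cube([456, 21, 364]);
translate([0, 21, 21]) cube([21, 549, 364]);
translate([435, 21, 21]) cube([21, 549, 364]);


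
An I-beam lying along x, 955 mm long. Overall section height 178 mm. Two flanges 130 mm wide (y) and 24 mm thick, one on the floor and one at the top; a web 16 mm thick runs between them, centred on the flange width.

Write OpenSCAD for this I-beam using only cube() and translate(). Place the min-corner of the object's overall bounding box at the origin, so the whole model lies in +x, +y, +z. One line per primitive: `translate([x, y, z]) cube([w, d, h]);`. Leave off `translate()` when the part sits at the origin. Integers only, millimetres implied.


cube([955, 130, 24]);
translate([0, 57, 24]) cube([955, 16, 130]);
translate([0, 0, 154]) cube([955, 130, 24]);


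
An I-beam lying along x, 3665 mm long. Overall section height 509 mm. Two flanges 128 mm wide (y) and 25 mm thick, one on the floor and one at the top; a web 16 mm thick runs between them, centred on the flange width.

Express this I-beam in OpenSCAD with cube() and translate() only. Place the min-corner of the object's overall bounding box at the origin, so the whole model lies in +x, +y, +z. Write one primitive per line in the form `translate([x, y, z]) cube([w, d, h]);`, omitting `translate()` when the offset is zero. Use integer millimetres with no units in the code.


cube([3665, 128, 25]);
translate([0, 56, 25]) cube([3665, 16, 459]);
translate([0, 0, 484]) cube([3665, 128, 25]);


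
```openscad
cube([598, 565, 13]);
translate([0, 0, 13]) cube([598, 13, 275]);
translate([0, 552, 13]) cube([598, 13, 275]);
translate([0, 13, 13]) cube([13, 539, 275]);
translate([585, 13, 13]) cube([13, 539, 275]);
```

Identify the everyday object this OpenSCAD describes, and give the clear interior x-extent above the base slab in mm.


An open box. The internal width is 572 mm.

A 598×565 base slab with four walls standing on it — an open box. The base is 598 mm wide and the walls are 13 mm thick, so the internal width is 598 − 2 × 13 = 572 mm.


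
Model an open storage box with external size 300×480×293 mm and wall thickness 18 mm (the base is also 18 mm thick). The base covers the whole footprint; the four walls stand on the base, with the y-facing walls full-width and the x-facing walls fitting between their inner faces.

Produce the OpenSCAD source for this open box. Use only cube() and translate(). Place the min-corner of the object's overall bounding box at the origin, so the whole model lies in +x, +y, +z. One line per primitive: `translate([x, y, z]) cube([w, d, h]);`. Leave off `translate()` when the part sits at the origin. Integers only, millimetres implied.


cube([300, 480, 18]);
translate([0, 0, 18]) cube([300, 18, 275]);
translate([0, 462, 18]) cube([300, 18, 275]);
translate([0, 18, 18]) cube([18, 444, 275]);
translate([282, 18, 18]) cube([18, 444, 275]);


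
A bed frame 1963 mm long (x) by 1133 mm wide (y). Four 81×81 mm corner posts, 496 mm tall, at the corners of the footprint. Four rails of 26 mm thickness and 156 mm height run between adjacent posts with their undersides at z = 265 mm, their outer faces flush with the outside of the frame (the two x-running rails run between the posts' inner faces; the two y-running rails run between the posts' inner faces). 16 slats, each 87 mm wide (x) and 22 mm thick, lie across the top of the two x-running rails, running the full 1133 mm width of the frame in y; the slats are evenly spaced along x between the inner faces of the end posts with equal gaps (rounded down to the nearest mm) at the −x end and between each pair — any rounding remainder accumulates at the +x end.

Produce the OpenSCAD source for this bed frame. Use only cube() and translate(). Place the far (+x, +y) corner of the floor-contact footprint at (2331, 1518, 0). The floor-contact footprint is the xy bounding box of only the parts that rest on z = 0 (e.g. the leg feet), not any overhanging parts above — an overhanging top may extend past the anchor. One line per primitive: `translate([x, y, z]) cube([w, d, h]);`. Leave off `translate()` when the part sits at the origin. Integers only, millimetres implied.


translate([368, 385, 0]) cube([81, 81, 496]);
translate([368, 1437, 0]) cube([81, 81, 496]);
translate([2250, 385, 0]) cube([81, 81, 496]);
translate([2250, 1437, 0]) cube([81, 81, 496]);
translate([449, 385, 265]) cube([1801, 26, 156]);
translate([449, 1492, 265]) cube([1801, 26, 156]);
translate([368, 466, 265]) cube([26, 971, 156]);
translate([2305, 466, 265]) cube([26, 971, 156]);
translate([473, 385, 421]) cube([87, 1133, 22]);
translate([584, 385, 421]) cube([87, 1133, 22]);
translate([695, 385, 421]) cube([87, 1133, 22]);
translate([806, 385, 421]) cube([87, 1133, 22]);
translate([917, 385, 421]) cube([87, 1133, 22]);
translate([1028, 385, 421]) cube([87, 1133, 22]);
translate([1139, 385, 421]) cube([87, 1133, 22]);
translate([1250, 385, 421]) cube([87, 1133, 22]);
translate([1361, 385, 421]) cube([87, 1133, 22]);
translate([1472, 385, 421]) cube([87, 1133, 22]);
translate([1583, 385, 421]) cube([87, 1133, 22]);
translate([1694, 385, 421]) cube([87, 1133, 22]);
translate([1805, 385, 421]) cube([87, 1133, 22]);
translate([1916, 385, 421]) cube([87, 1133, 22]);
translate([2027, 385, 421]) cube([87, 1133, 22]);
translate([2138, 385, 421]) cube([87, 1133, 22]);


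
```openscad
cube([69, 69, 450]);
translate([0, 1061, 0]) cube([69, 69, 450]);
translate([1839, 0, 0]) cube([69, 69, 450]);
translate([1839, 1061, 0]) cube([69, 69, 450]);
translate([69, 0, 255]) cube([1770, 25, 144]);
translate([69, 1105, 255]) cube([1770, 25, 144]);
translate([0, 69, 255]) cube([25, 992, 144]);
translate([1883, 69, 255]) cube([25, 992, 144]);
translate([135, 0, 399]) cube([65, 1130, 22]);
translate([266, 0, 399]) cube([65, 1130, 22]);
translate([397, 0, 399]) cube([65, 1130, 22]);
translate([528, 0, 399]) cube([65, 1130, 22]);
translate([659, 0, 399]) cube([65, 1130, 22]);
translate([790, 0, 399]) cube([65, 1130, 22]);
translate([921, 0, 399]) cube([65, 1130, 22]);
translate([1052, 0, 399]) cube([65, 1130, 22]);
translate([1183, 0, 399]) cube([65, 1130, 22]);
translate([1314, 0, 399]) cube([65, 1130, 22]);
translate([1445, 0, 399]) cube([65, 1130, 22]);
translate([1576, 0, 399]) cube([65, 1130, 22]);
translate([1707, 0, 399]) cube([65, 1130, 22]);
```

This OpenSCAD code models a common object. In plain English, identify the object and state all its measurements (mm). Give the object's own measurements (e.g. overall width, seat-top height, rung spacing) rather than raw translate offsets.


A bed frame 1908 mm long (x) by 1130 mm wide (y). Four 69×69 mm corner posts, 450 mm tall, at the corners of the footprint. Four rails of 25 mm thickness and 144 mm height run between adjacent posts with their undersides at z = 255 mm, their outer faces flush with the outside of the frame (the two x-running rails run between the posts' inner faces; the two y-running rails run between the posts' inner faces). 13 slats, each 65 mm wide (x) and 22 mm thick, lie across the top of the two x-running rails, running the full 1130 mm width of the frame in y; along x they sit between the end posts with a 66 mm gap after the −x posts and between neighbouring slats, leaving 67 mm before the +x posts.


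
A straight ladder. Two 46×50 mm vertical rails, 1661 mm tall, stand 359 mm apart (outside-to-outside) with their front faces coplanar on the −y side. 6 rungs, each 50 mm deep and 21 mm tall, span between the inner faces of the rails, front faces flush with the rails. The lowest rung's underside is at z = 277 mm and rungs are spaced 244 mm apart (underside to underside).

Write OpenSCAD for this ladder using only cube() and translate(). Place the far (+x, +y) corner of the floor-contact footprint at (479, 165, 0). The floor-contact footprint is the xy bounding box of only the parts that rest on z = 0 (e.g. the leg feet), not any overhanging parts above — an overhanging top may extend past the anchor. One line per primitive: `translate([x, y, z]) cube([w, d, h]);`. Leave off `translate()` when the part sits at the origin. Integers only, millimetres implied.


translate([120, 115, 0]) cube([46, 50, 1661]);
translate([433, 115, 0]) cube([46, 50, 1661]);
translate([166, 115, 277]) cube([267, 50, 21]);
translate([166, 115, 521]) cube([267, 50, 21]);
translate([166, 115, 765]) cube([267, 50, 21]);
translate([166, 115, 1009]) cube([267, 50, 21]);
translate([166, 115, 1253]) cube([267, 50, 21]);
translate([166, 115, 1497]) cube([267, 50, 21]);


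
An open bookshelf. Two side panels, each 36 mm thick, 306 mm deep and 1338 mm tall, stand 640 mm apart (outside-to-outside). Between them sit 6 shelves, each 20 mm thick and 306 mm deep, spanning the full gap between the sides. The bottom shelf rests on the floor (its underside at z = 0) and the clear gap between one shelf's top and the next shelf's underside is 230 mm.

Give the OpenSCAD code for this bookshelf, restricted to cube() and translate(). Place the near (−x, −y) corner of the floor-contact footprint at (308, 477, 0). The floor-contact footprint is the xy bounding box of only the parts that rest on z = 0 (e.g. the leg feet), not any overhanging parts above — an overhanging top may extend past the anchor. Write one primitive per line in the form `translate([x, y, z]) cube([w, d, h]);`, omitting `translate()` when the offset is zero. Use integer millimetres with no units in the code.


translate([308, 477, 0]) cube([36, 306, 1338]);
translate([912, 477, 0]) cube([36, 306, 1338]);
translate([344, 477, 0]) cube([568, 306, 20]);
translate([344, 477, 250]) cube([568, 306, 20]);
translate([344, 477, 500]) cube([568, 306, 20]);
translate([344, 477, 750]) cube([568, 306, 20]);
translate([344, 477, 1000]) cube([568, 306, 20]);
translate([344, 477, 1250]) cube([568, 306, 20]);


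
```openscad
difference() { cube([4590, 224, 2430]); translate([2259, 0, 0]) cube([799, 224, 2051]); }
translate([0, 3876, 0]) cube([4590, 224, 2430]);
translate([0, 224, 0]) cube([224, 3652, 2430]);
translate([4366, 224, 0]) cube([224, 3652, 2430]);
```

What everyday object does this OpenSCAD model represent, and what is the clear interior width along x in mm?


A single room. The interior width is 4142 mm.

Four walls enclosing a rectangle with a door in the front wall — a room. Outside width 4590 minus two 224 mm walls gives 4142 mm.


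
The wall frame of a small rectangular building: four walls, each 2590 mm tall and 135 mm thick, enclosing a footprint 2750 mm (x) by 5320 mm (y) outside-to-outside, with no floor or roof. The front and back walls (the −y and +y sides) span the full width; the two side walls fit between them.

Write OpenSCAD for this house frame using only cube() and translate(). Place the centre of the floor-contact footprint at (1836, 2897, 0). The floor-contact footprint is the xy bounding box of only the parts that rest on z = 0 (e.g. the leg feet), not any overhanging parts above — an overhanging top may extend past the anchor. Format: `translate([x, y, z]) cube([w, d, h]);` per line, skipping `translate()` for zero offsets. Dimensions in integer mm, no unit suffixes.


translate([461, 237, 0]) cube([2750, 135, 2590]);
translate([461, 5422, 0]) cube([2750, 135, 2590]);
translate([461, 372, 0]) cube([135, 5050, 2590]);
translate([3076, 372, 0]) cube([135, 5050, 2590]);


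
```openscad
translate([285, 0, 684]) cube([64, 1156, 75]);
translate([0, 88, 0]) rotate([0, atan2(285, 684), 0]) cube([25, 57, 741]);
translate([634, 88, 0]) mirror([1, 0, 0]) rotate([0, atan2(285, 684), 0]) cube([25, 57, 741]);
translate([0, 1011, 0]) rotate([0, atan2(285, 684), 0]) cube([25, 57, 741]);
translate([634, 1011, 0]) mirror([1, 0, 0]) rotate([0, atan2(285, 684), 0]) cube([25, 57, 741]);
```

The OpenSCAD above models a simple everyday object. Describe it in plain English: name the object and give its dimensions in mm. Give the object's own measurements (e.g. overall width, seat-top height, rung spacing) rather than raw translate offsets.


A sawhorse. A 64×1156×75 mm beam (x, y, z) sits on two A-frame leg pairs. Each pair is two raked legs of 25×57 mm section (57 mm along y) splaying symmetrically in x. Each leg rises 684 mm vertically over 285 mm of horizontal reach and is 741 mm long along its own axis. Every leg's outer bottom edge rests on the floor and its outer top edge meets a bottom edge of the beam — the left legs (tilting toward +x) meet the beam's −x bottom edge, the right legs (their mirror images, tilting toward −x) meet its +x bottom edge — so the leg tops tuck under the beam, the beam's underside is 684 mm above the floor, and the feet are 634 mm apart outside-to-outside with the beam centred between them. The two leg pairs are set in 88 mm from either end of the beam.


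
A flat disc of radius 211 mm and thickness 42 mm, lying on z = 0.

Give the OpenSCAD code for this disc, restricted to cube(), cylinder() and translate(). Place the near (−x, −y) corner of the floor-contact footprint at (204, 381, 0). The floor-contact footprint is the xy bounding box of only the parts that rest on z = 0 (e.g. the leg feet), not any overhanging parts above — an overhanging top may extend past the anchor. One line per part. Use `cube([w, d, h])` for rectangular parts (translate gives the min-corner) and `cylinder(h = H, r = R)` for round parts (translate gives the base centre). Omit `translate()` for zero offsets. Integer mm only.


translate([415, 592, 0]) cylinder(h = 42, r = 211);


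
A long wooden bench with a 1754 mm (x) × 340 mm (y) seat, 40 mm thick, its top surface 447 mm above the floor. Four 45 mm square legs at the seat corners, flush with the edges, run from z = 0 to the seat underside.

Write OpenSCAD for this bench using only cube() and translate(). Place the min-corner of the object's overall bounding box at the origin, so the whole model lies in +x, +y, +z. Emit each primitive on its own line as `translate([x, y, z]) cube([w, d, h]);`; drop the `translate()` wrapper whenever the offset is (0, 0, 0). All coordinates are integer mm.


translate([0, 0, 407]) cube([1754, 340, 40]);
cube([45, 45, 407]);
translate([0, 295, 0]) cube([45, 45, 407]);
translate([1709, 0, 0]) cube([45, 45, 407]);
translate([1709, 295, 0]) cube([45, 45, 407]);


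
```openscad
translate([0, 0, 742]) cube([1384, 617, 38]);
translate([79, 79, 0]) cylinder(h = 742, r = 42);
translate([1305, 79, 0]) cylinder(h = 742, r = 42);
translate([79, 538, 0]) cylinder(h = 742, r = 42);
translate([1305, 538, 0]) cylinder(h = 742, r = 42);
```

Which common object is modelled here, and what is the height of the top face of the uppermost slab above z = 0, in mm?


A table. The table height is 780 mm.

A 1384×617×38 slab sits at z = 742 on four Ø84 mm round legs — a table. The top surface is at 742 + 38 = 780 mm.


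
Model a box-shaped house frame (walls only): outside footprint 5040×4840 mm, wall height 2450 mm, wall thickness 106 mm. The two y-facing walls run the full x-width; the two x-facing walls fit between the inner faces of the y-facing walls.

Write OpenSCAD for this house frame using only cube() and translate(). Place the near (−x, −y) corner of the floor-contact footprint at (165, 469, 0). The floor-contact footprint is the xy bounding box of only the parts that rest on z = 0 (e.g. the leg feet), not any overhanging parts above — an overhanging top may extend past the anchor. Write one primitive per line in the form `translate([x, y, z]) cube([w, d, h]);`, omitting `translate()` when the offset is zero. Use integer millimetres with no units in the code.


translate([165, 469, 0]) cube([5040, 106, 2450]);
translate([165, 5203, 0]) cube([5040, 106, 2450]);
translate([165, 575, 0]) cube([106, 4628, 2450]);
translate([5099, 575, 0]) cube([106, 4628, 2450]);


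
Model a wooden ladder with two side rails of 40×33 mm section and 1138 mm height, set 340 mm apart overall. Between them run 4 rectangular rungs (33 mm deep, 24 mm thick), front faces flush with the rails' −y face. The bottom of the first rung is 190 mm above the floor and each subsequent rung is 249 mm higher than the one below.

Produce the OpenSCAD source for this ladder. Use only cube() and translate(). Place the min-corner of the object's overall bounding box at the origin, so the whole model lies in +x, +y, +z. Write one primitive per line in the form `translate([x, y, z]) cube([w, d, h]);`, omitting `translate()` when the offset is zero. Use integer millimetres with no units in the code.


cube([40, 33, 1138]);
translate([300, 0, 0]) cube([40, 33, 1138]);
translate([40, 0, 190]) cube([260, 33, 24]);
translate([40, 0, 439]) cube([260, 33, 24]);
translate([40, 0, 688]) cube([260, 33, 24]);
translate([40, 0, 937]) cube([260, 33, 24]);


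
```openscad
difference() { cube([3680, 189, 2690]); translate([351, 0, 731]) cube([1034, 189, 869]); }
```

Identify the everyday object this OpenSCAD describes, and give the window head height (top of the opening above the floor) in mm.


A wall with a window opening. The window head height is 1600 mm.

A wall with a rectangular opening subtracted — a window. Sill at z = 731, opening 869 mm tall, so the head is at 731 + 869 = 1600 mm.


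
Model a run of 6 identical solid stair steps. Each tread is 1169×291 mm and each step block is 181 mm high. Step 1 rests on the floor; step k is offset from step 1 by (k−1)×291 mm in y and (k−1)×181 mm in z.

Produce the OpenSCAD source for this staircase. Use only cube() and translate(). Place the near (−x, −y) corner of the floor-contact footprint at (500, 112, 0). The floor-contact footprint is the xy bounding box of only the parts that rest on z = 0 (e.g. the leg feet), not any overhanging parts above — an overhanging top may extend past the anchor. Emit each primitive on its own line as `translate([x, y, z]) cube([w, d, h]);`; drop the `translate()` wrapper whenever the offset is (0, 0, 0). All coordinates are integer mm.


translate([500, 112, 0]) cube([1169, 291, 181]);
translate([500, 403, 181]) cube([1169, 291, 181]);
translate([500, 694, 362]) cube([1169, 291, 181]);
translate([500, 985, 543]) cube([1169, 291, 181]);
translate([500, 1276, 724]) cube([1169, 291, 181]);
translate([500, 1567, 905]) cube([1169, 291, 181]);


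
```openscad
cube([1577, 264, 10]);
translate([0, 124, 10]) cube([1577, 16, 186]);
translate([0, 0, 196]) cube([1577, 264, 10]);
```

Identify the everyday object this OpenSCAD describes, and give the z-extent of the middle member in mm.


An I-beam. The web height is 186 mm.

Two wide flanges with a thin centred web — an I-beam. Overall 206 mm minus two 10 mm flanges gives a web of 206 − 2·10 = 186 mm.


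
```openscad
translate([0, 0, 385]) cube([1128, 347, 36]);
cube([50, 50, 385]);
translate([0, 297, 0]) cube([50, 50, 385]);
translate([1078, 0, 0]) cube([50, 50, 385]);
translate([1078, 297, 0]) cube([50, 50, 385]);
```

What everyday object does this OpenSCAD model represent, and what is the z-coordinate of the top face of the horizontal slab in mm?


A bench. The seat-top height is 421 mm.

A long slab on four corner posts — a bench. The slab sits at z = 385 with thickness 36, so the top is 385 + 36 = 421 mm.


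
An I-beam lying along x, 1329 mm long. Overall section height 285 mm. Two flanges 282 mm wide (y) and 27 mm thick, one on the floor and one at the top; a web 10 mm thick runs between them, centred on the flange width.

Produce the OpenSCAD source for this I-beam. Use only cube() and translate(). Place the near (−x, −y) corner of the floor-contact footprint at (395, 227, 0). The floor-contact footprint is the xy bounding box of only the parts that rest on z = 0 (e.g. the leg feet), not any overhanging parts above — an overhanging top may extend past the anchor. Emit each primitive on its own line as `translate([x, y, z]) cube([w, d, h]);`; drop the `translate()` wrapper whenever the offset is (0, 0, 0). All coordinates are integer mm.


translate([395, 227, 0]) cube([1329, 282, 27]);
translate([395, 363, 27]) cube([1329, 10, 231]);
translate([395, 227, 258]) cube([1329, 282, 27]);


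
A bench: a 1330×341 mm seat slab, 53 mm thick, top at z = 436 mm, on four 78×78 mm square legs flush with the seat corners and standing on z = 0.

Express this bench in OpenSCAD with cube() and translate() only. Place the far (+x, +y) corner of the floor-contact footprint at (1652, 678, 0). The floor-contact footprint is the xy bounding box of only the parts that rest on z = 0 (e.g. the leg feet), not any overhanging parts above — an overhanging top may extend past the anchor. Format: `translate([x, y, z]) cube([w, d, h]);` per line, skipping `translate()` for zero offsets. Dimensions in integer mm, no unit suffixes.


translate([322, 337, 383]) cube([1330, 341, 53]);
translate([322, 337, 0]) cube([78, 78, 383]);
translate([322, 600, 0]) cube([78, 78, 383]);
translate([1574, 337, 0]) cube([78, 78, 383]);
translate([1574, 600, 0]) cube([78, 78, 383]);


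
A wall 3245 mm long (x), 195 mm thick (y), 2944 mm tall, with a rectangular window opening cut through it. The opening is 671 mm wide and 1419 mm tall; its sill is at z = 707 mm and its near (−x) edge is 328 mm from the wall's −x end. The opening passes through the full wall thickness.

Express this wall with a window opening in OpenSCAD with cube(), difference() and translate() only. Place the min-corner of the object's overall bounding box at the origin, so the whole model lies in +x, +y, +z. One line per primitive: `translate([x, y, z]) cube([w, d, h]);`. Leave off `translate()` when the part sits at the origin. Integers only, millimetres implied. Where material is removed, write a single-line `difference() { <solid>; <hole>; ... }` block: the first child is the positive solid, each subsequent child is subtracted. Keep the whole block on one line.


difference() { cube([3245, 195, 2944]); translate([328, 0, 707]) cube([671, 195, 1419]); }


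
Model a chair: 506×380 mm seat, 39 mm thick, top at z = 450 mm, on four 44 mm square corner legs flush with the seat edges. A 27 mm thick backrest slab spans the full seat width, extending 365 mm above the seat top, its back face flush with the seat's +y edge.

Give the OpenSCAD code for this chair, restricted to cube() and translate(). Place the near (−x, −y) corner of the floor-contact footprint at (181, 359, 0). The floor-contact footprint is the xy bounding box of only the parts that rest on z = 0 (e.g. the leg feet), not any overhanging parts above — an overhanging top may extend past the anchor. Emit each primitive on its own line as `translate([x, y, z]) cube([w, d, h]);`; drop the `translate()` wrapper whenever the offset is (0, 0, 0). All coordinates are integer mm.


translate([181, 359, 411]) cube([506, 380, 39]);
translate([181, 359, 0]) cube([44, 44, 411]);
translate([643, 359, 0]) cube([44, 44, 411]);
translate([181, 695, 0]) cube([44, 44, 411]);
translate([643, 695, 0]) cube([44, 44, 411]);
translate([181, 712, 450]) cube([506, 27, 365]);


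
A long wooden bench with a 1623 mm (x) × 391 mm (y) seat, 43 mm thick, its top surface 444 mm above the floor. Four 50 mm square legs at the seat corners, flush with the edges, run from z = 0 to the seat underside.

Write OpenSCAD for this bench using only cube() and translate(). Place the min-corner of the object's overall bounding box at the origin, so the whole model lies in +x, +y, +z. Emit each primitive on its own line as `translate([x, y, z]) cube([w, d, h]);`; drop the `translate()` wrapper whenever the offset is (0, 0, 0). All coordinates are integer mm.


translate([0, 0, 401]) cube([1623, 391, 43]);
cube([50, 50, 401]);
translate([0, 341, 0]) cube([50, 50, 401]);
translate([1573, 0, 0]) cube([50, 50, 401]);
translate([1573, 341, 0]) cube([50, 50, 401]);


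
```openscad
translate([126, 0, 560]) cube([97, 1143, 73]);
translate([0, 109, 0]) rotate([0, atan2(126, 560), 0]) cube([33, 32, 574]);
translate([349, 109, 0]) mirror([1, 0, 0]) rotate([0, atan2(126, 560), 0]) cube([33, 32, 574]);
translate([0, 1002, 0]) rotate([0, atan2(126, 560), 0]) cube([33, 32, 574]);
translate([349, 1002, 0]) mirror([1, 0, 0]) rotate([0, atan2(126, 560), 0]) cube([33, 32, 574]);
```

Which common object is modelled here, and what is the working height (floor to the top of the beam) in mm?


A sawhorse. The overall height is 633 mm.

A beam across two mirrored pairs of raked legs — a sawhorse. The beam's underside is at z = 560 (matching the legs' vertical rise in atan2(126, 560)) and the beam is 73 mm tall, so its top is at 560 + 73 = 633 mm. The raked legs top out at the beam's underside, so that is the highest point.


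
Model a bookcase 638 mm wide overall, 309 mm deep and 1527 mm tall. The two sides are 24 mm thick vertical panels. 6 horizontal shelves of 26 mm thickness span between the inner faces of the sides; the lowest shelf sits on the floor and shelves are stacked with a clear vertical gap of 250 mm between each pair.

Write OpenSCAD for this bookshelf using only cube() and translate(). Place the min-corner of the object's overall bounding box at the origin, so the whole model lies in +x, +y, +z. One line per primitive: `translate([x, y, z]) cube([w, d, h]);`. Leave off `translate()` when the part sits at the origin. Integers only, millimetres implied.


cube([24, 309, 1527]);
translate([614, 0, 0]) cube([24, 309, 1527]);
translate([24, 0, 0]) cube([590, 309, 26]);
translate([24, 0, 276]) cube([590, 309, 26]);
translate([24, 0, 552]) cube([590, 309, 26]);
translate([24, 0, 828]) cube([590, 309, 26]);
translate([24, 0, 1104]) cube([590, 309, 26]);
translate([24, 0, 1380]) cube([590, 309, 26]);
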